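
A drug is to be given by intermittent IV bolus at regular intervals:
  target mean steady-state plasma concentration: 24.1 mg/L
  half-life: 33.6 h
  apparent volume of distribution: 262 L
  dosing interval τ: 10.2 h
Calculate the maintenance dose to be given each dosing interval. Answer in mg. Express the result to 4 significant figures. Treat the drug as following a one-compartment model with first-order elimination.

1329 mg

k = ln2 / t½ = 0.693147 / 33.6 = 0.02063 h⁻¹
CL = k × Vd = 0.02063 × 262 = 5.405 L/h
At steady state, Dose/τ = Css × CL.
Dose = Css × CL × τ = 24.1 × 5.405 × 10.2 = 1329 mg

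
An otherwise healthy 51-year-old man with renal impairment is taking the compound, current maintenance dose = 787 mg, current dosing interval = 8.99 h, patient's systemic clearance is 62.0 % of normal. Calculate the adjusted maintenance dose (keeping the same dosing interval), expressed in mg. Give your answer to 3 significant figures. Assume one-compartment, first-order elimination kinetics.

To keep the same average steady-state level, dosing rate must scale with clearance.
CL ratio = 62.0 / 100 = 0.6200
New dose (same interval) = 787 × 0.6200 = 487.9 mg

488 mg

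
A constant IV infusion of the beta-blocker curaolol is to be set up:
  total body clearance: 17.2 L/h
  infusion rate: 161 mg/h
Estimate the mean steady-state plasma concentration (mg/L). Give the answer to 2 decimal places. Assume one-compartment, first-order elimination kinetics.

9.36 mg/L

At steady state Css = R₀ / CL = 161 / 17.20 = 9.360 mg/L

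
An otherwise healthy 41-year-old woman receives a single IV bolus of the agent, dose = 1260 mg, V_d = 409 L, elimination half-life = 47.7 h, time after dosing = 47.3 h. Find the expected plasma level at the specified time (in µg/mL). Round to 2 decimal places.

C₀ = Dose / Vd = 1260 / 409 = 3.081 mg/L
k = ln2 / t½ = 0.693147 / 47.7 = 0.01453 h⁻¹
C = C₀ · e^(−k·t) = 3.081 × e^(−0.01453 × 47.3)
  = 3.081 × 0.5029 = 1.549 mg/L
(1.549 mg/L = 1.549 µg/mL)

1.55 µg/mL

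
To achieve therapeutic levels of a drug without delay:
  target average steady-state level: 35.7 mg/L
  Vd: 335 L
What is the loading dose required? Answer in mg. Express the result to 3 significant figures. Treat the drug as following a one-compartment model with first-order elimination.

LD = Css × Vd = 35.7 × 335 = 11960 mg

12000 mg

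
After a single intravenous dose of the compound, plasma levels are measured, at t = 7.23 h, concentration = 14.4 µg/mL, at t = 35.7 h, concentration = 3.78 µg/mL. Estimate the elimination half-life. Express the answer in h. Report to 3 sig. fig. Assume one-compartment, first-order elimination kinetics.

14.8 h

k = ln(C₁/C₂) / (t₂ − t₁) = ln(14.4/3.78) / (35.7 − 7.23)
  = 1.338 / 28.47 = 0.04700 h⁻¹
t½ = ln2 / k = 0.693147 / 0.04700 = 14.75 h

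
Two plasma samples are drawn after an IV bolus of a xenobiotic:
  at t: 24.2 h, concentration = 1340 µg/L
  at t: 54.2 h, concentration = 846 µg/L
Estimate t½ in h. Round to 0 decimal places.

45 h

k = ln(C₁/C₂) / (t₂ − t₁) = ln(1340/846) / (54.2 − 24.2)
  = 0.4599 / 30.00 = 0.01533 h⁻¹
t½ = ln2 / k = 0.693147 / 0.01533 = 45.22 h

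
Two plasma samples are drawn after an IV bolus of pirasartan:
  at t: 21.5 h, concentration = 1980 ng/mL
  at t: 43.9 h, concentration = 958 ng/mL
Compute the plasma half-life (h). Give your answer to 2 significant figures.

21 h

k = ln(C₁/C₂) / (t₂ − t₁) = ln(1980/958) / (43.9 − 21.5)
  = 0.7260 / 22.40 = 0.03241 h⁻¹
t½ = ln2 / k = 0.693147 / 0.03241 = 21.39 h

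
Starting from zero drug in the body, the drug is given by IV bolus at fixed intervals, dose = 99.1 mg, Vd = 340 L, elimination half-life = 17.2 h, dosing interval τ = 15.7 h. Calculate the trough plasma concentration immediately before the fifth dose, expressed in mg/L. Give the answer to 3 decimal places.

C₀ per dose = Dose / Vd = 99.1 / 340 = 0.2915 mg/L
k = ln2 / t½ = 0.693147 / 17.2 = 0.04030 h⁻¹
Fraction remaining after one interval: r = e^(−kτ) = e^(−0.04030 × 15.7) = 0.5312
Before dose 5, 4 doses have been given (aged 1τ, 2τ, 3τ, 4τ).
C_trough = C₀ × (r + r² + … + r^4) = C₀ × r(1−r^4)/(1−r)
        = 0.2915 × 0.5312 × (1 − 0.07962) / (1 − 0.5312) = 0.3040 mg/L

0.304 mg/L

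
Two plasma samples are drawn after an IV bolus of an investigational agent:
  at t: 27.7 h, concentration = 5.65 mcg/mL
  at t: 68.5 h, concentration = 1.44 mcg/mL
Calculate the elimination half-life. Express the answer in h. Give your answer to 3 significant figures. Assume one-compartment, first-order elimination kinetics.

20.7 h

k = ln(C₁/C₂) / (t₂ − t₁) = ln(5.65/1.44) / (68.5 − 27.7)
  = 1.367 / 40.80 = 0.03350 h⁻¹
t½ = ln2 / k = 0.693147 / 0.03350 = 20.69 h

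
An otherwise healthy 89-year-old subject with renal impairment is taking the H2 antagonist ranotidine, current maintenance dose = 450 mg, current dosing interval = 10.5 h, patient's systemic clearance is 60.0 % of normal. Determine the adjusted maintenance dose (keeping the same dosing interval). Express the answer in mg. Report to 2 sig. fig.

270 mg

To keep the same average steady-state level, dosing rate must scale with clearance.
CL ratio = 60.0 / 100 = 0.6000
New dose (same interval) = 450 × 0.6000 = 270.0 mg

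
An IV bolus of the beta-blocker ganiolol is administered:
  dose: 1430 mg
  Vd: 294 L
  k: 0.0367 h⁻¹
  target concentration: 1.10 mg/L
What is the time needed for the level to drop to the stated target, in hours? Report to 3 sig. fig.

C₀ = Dose / Vd = 1430 / 294 = 4.864 mg/L
t = ln(C₀ / C) / k = ln(4.864 / 1.10) / 0.03670
  = ln(4.422) / 0.03670 = 1.487 / 0.03670 = 40.52 h

40.5 h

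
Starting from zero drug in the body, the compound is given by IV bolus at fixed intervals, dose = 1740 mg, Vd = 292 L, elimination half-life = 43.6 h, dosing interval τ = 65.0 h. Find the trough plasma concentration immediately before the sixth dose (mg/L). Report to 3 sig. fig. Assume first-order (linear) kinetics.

C₀ per dose = Dose / Vd = 1740 / 292 = 5.959 mg/L
k = ln2 / t½ = 0.693147 / 43.6 = 0.01590 h⁻¹
Fraction remaining after one interval: r = e^(−kτ) = e^(−0.01590 × 65.0) = 0.3558
Before dose 6, 5 doses have been given (aged 1τ, 2τ, 3τ, 4τ, 5τ).
C_trough = C₀ × (r + r² + … + r^5) = C₀ × r(1−r^5)/(1−r)
        = 5.959 × 0.3558 × (1 − 0.005702) / (1 − 0.3558) = 3.272 mg/L

3.27 mg/L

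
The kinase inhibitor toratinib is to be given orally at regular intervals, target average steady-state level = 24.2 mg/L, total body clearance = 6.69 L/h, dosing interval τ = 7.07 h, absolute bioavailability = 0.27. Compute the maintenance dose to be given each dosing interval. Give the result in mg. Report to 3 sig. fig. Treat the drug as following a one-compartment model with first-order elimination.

4240 mg

At steady state, F × (Dose/τ) = Css × CL.
Dose = Css × CL × τ / F = 24.2 × 6.690 × 7.07 / 0.27 = 4239 mg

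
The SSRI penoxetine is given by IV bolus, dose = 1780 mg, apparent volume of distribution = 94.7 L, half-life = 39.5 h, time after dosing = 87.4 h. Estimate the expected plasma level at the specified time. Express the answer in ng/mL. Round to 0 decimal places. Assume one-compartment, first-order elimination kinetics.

4055 ng/mL

C₀ = Dose / Vd = 1780 / 94.7 = 18.80 mg/L
k = ln2 / t½ = 0.693147 / 39.5 = 0.01755 h⁻¹
C = C₀ · e^(−k·t) = 18.80 × e^(−0.01755 × 87.4)
  = 18.80 × 0.2157 = 4.055 mg/L
Convert: 4.055 mg/L × 1000 = 4055 ng/mL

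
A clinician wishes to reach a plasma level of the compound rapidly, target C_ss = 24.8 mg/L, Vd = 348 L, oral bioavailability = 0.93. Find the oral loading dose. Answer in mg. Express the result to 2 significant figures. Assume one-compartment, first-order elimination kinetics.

9300 mg

LD = Css × Vd / F = 24.8 × 348 / 0.93 = 9280 mg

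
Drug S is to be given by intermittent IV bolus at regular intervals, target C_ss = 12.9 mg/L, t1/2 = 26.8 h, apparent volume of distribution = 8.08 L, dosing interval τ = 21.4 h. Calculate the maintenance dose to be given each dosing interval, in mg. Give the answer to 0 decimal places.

58 mg

k = ln2 / t½ = 0.693147 / 26.8 = 0.02586 h⁻¹
CL = k × Vd = 0.02586 × 8.08 = 0.2089 L/h
At steady state, Dose/τ = Css × CL.
Dose = Css × CL × τ = 12.9 × 0.2089 × 21.4 = 57.67 mg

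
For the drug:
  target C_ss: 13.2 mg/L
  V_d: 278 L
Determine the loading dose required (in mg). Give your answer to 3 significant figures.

3670 mg

LD = Css × Vd = 13.2 × 278 = 3670 mg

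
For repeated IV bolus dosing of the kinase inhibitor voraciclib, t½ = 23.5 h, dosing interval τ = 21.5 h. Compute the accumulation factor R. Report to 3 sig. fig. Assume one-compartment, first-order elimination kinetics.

2.13

k = ln2 / t½ = 0.693147 / 23.5 = 0.02950 h⁻¹
e^(−kτ) = e^(−0.02950 × 21.5) = 0.5303
Accumulation ratio R = 1 / (1 − e^(−kτ)) = 1 / (1 − 0.5303) = 2.129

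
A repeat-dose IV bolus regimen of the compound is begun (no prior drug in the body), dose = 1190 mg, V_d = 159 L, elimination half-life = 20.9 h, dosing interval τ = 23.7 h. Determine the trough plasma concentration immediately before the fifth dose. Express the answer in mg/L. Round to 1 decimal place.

C₀ per dose = Dose / Vd = 1190 / 159 = 7.484 mg/L
k = ln2 / t½ = 0.693147 / 20.9 = 0.03316 h⁻¹
Fraction remaining after one interval: r = e^(−kτ) = e^(−0.03316 × 23.7) = 0.4557
Before dose 5, 4 doses have been given (aged 1τ, 2τ, 3τ, 4τ).
C_trough = C₀ × (r + r² + … + r^4) = C₀ × r(1−r^4)/(1−r)
        = 7.484 × 0.4557 × (1 − 0.04312) / (1 − 0.4557) = 5.996 mg/L

6.0 mg/L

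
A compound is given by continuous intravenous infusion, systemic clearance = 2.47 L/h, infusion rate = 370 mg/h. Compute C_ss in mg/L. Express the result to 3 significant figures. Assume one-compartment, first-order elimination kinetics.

150 mg/L

At steady state Css = R₀ / CL = 370 / 2.470 = 149.8 mg/L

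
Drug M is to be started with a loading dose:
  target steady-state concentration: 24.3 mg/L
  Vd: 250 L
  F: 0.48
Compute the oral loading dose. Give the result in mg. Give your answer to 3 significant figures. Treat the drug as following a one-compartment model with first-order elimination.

LD = Css × Vd / F = 24.3 × 250 / 0.48 = 12660 mg

12700 mg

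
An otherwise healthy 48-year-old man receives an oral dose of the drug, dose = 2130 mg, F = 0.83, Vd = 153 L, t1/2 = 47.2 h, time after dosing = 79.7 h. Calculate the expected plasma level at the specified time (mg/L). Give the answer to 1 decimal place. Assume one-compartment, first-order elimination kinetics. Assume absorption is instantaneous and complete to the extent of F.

3.6 mg/L

Amount reaching circulation = F × Dose = 0.83 × 2130 = 1768 mg
C₀ = F·Dose / Vd = 1768 / 153 = 11.56 mg/L
k = ln2 / t½ = 0.693147 / 47.2 = 0.01469 h⁻¹
C = C₀ · e^(−k·t) = 11.56 × e^(−0.01469 × 79.7)
  = 11.56 × 0.3101 = 3.585 mg/L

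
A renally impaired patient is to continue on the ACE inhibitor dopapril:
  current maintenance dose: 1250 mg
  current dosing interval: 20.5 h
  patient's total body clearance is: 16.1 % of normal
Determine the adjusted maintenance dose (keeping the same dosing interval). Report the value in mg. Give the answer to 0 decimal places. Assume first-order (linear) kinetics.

To keep the same average steady-state level, dosing rate must scale with clearance.
CL ratio = 16.1 / 100 = 0.1610
New dose (same interval) = 1250 × 0.1610 = 201.3 mg

201 mg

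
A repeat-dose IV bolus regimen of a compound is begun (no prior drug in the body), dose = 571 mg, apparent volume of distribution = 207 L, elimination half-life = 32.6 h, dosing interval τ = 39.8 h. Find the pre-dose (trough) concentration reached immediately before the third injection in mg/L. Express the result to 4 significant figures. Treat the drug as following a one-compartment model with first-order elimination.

C₀ per dose = Dose / Vd = 571 / 207 = 2.758 mg/L
k = ln2 / t½ = 0.693147 / 32.6 = 0.02126 h⁻¹
Fraction remaining after one interval: r = e^(−kτ) = e^(−0.02126 × 39.8) = 0.4291
Before dose 3, 2 doses have been given (aged 1τ, 2τ).
C_trough = C₀ × (r + r²) = 2.758 × (0.4291 + 0.1841) = 1.691 mg/L

1.691 mg/L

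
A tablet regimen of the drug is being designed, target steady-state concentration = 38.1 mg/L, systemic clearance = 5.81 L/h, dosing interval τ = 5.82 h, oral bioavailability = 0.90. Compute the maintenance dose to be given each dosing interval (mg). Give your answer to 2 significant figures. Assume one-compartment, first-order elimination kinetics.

1400 mg

At steady state, F × (Dose/τ) = Css × CL.
Dose = Css × CL × τ / F = 38.1 × 5.810 × 5.82 / 0.90 = 1431 mg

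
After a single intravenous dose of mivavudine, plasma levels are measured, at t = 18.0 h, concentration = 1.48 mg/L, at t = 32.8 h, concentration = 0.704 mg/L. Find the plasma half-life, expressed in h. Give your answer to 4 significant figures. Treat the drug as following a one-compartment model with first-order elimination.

k = ln(C₁/C₂) / (t₂ − t₁) = ln(1.48/0.704) / (32.8 − 18.0)
  = 0.7430 / 14.80 = 0.05020 h⁻¹
t½ = ln2 / k = 0.693147 / 0.05020 = 13.81 h

13.81 h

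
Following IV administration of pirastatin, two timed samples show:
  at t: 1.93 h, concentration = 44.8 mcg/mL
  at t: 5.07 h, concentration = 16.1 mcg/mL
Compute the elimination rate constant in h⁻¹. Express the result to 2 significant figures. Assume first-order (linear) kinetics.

0.33 h⁻¹

k = ln(C₁/C₂) / (t₂ − t₁) = ln(44.8/16.1) / (5.07 − 1.93)
  = 1.023 / 3.140 = 0.3258 h⁻¹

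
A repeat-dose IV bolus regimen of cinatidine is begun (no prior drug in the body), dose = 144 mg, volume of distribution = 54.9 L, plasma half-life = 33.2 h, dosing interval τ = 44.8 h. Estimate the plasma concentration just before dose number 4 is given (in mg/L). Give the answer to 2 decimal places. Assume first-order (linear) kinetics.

1.59 mg/L

C₀ per dose = Dose / Vd = 144 / 54.9 = 2.623 mg/L
k = ln2 / t½ = 0.693147 / 33.2 = 0.02088 h⁻¹
Fraction remaining after one interval: r = e^(−kτ) = e^(−0.02088 × 44.8) = 0.3924
Before dose 4, 3 doses have been given (aged 1τ, 2τ, 3τ).
C_trough = C₀ × (r + r² + … + r^3) = C₀ × r(1−r^3)/(1−r)
        = 2.623 × 0.3924 × (1 − 0.06042) / (1 − 0.3924) = 1.592 mg/L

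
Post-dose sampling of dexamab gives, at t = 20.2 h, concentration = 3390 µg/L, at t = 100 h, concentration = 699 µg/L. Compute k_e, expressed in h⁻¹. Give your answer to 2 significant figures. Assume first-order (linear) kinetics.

0.020 h⁻¹

k = ln(C₁/C₂) / (t₂ − t₁) = ln(3390/699) / (100 − 20.2)
  = 1.579 / 79.80 = 0.01979 h⁻¹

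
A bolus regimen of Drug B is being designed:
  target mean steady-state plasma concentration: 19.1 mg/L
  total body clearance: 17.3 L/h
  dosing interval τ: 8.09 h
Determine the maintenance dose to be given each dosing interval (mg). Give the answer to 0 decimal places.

2673 mg

At steady state, Dose/τ = Css × CL.
Dose = Css × CL × τ = 19.1 × 17.30 × 8.09 = 2673 mg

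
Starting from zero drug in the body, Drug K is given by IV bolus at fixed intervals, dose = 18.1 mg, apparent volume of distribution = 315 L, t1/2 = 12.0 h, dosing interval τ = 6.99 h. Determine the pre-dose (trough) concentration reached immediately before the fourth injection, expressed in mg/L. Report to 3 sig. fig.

C₀ per dose = Dose / Vd = 18.1 / 315 = 0.05746 mg/L
k = ln2 / t½ = 0.693147 / 12.0 = 0.05776 h⁻¹
Fraction remaining after one interval: r = e^(−kτ) = e^(−0.05776 × 6.99) = 0.6678
Before dose 4, 3 doses have been given (aged 1τ, 2τ, 3τ).
C_trough = C₀ × (r + r² + … + r^3) = C₀ × r(1−r^3)/(1−r)
        = 0.05746 × 0.6678 × (1 − 0.2978) / (1 − 0.6678) = 0.08111 mg/L

0.0811 mg/L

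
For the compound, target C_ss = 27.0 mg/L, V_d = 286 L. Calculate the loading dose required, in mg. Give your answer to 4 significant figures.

7722 mg

LD = Css × Vd = 27.0 × 286 = 7722 mg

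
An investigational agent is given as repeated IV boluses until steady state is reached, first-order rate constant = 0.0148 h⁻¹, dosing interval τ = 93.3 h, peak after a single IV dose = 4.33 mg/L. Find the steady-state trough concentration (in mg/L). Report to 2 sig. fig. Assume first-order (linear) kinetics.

1.5 mg/L

e^(−kτ) = e^(−0.01480 × 93.3) = 0.2514
Accumulation ratio R = 1 / (1 − e^(−kτ)) = 1 / (1 − 0.2514) = 1.336
Steady-state trough = C₀ × R × e^(−kτ) = 4.33 × 1.336 × 0.2514 = 1.454 mg/L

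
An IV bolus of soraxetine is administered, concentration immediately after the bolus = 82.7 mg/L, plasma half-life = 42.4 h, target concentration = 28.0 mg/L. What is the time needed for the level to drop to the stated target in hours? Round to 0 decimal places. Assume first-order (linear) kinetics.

66 h

k = ln2 / t½ = 0.693147 / 42.4 = 0.01635 h⁻¹
t = ln(C₀ / C) / k = ln(82.70 / 28.0) / 0.01635
  = ln(2.954) / 0.01635 = 1.083 / 0.01635 = 66.24 h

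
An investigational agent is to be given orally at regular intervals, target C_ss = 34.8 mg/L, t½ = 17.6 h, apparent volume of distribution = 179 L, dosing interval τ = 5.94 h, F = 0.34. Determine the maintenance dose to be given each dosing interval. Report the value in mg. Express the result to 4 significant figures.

4286 mg

k = ln2 / t½ = 0.693147 / 17.6 = 0.03938 h⁻¹
CL = k × Vd = 0.03938 × 179 = 7.049 L/h
At steady state, F × (Dose/τ) = Css × CL.
Dose = Css × CL × τ / F = 34.8 × 7.049 × 5.94 / 0.34 = 4286 mg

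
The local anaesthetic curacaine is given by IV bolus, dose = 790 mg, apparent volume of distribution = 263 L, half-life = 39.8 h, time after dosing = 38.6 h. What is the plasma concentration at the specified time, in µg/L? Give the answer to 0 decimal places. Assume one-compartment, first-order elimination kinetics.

1534 µg/L

C₀ = Dose / Vd = 790.0 / 263 = 3.004 mg/L
k = ln2 / t½ = 0.693147 / 39.8 = 0.01742 h⁻¹
C = C₀ · e^(−k·t) = 3.004 × e^(−0.01742 × 38.6)
  = 3.004 × 0.5105 = 1.534 mg/L
Convert: 1.534 mg/L × 1000 = 1534 µg/L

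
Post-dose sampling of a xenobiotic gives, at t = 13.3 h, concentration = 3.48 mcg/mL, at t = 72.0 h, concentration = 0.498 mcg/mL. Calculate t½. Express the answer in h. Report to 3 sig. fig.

k = ln(C₁/C₂) / (t₂ − t₁) = ln(3.48/0.498) / (72.0 − 13.3)
  = 1.944 / 58.70 = 0.03312 h⁻¹
t½ = ln2 / k = 0.693147 / 0.03312 = 20.93 h

20.9 h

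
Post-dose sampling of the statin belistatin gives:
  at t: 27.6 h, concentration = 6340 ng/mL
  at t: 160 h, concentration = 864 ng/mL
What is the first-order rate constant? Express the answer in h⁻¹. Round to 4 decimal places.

0.0151 h⁻¹

k = ln(C₁/C₂) / (t₂ − t₁) = ln(6340/864) / (160 − 27.6)
  = 1.993 / 132.4 = 0.01505 h⁻¹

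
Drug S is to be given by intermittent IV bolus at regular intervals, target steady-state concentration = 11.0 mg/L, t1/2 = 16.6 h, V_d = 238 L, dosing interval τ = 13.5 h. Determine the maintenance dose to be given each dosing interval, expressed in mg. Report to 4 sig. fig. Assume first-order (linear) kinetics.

k = ln2 / t½ = 0.693147 / 16.6 = 0.04176 h⁻¹
CL = k × Vd = 0.04176 × 238 = 9.939 L/h
At steady state, Dose/τ = Css × CL.
Dose = Css × CL × τ = 11.0 × 9.939 × 13.5 = 1476 mg

1476 mg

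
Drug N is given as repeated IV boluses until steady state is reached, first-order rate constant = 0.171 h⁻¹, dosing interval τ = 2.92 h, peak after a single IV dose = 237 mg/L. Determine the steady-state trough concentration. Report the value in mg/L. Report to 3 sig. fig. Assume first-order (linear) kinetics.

e^(−kτ) = e^(−0.1710 × 2.92) = 0.6069
Accumulation ratio R = 1 / (1 − e^(−kτ)) = 1 / (1 − 0.6069) = 2.544
Steady-state trough = C₀ × R × e^(−kτ) = 237 × 2.544 × 0.6069 = 365.9 mg/L

366 mg/L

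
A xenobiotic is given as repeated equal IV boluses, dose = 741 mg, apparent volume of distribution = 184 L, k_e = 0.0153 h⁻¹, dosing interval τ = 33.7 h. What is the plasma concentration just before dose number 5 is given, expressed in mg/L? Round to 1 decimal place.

5.2 mg/L

C₀ per dose = Dose / Vd = 741 / 184 = 4.027 mg/L
Fraction remaining after one interval: r = e^(−kτ) = e^(−0.01530 × 33.7) = 0.5971
Before dose 5, 4 doses have been given (aged 1τ, 2τ, 3τ, 4τ).
C_trough = C₀ × (r + r² + … + r^4) = C₀ × r(1−r^4)/(1−r)
        = 4.027 × 0.5971 × (1 − 0.1271) / (1 − 0.5971) = 5.209 mg/L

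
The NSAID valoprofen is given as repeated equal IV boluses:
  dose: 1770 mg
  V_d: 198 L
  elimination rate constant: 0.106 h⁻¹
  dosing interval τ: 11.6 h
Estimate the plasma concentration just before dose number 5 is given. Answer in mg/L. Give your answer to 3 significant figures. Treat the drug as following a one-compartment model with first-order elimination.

C₀ per dose = Dose / Vd = 1770 / 198 = 8.939 mg/L
Fraction remaining after one interval: r = e^(−kτ) = e^(−0.1060 × 11.6) = 0.2924
Before dose 5, 4 doses have been given (aged 1τ, 2τ, 3τ, 4τ).
C_trough = C₀ × (r + r² + … + r^4) = C₀ × r(1−r^4)/(1−r)
        = 8.939 × 0.2924 × (1 − 0.007310) / (1 − 0.2924) = 3.667 mg/L

3.67 mg/L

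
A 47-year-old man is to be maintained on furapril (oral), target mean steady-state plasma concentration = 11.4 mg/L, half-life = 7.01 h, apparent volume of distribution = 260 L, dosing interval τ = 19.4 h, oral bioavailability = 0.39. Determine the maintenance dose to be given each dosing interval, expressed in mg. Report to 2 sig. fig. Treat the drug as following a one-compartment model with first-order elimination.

15000 mg

k = ln2 / t½ = 0.693147 / 7.01 = 0.09888 h⁻¹
CL = k × Vd = 0.09888 × 260 = 25.71 L/h
At steady state, F × (Dose/τ) = Css × CL.
Dose = Css × CL × τ / F = 11.4 × 25.71 × 19.4 / 0.39 = 14580 mg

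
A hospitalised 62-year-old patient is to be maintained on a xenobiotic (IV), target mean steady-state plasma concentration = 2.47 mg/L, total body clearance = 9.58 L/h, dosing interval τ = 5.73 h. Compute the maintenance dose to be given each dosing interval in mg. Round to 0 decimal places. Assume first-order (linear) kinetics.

136 mg

At steady state, Dose/τ = Css × CL.
Dose = Css × CL × τ = 2.47 × 9.580 × 5.73 = 135.6 mg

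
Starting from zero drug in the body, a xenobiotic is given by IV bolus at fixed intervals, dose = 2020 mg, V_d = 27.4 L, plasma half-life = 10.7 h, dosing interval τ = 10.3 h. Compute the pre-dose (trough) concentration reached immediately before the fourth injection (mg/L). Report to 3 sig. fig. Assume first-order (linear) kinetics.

67.2 mg/L

C₀ per dose = Dose / Vd = 2020 / 27.4 = 73.72 mg/L
k = ln2 / t½ = 0.693147 / 10.7 = 0.06478 h⁻¹
Fraction remaining after one interval: r = e^(−kτ) = e^(−0.06478 × 10.3) = 0.5131
Before dose 4, 3 doses have been given (aged 1τ, 2τ, 3τ).
C_trough = C₀ × (r + r² + … + r^3) = C₀ × r(1−r^3)/(1−r)
        = 73.72 × 0.5131 × (1 − 0.1351) / (1 − 0.5131) = 67.19 mg/L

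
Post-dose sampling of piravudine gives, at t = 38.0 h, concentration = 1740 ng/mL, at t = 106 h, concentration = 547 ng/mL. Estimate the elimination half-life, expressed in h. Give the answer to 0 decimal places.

k = ln(C₁/C₂) / (t₂ − t₁) = ln(1740/547) / (106 − 38.0)
  = 1.157 / 68.00 = 0.01701 h⁻¹
t½ = ln2 / k = 0.693147 / 0.01701 = 40.75 h

41 h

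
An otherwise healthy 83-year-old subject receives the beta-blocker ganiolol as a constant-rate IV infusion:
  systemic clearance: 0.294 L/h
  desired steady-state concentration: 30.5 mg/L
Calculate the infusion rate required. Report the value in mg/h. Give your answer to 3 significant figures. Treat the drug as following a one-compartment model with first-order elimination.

8.97 mg/h

At steady state, infusion rate R₀ = Css × CL = 30.5 × 0.2940 = 8.967 mg/h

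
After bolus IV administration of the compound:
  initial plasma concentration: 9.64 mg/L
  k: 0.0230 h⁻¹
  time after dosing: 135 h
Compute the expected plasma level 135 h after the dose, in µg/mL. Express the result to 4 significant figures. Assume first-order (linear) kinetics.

0.4321 µg/mL

C = C₀ · e^(−k·t) = 9.640 × e^(−0.02300 × 135)
  = 9.640 × 0.04482 = 0.4321 mg/L
(0.4321 mg/L = 0.4321 µg/mL)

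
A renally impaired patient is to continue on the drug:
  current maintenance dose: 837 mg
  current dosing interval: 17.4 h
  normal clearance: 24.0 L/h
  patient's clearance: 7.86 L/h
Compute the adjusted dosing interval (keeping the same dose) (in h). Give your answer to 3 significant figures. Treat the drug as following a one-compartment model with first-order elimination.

To keep the same average steady-state level, dosing rate must scale with clearance.
CL ratio = 7.86 / 24.0 = 0.3275
New interval (same dose) = 17.4 / 0.3275 = 53.13 h

53.1 h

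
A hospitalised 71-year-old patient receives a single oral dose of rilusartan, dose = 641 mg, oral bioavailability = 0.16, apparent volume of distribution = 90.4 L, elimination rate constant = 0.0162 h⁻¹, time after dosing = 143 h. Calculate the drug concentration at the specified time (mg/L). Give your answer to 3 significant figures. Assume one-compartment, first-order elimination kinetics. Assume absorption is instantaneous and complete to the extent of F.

0.112 mg/L

Amount reaching circulation = F × Dose = 0.16 × 641.0 = 102.6 mg
C₀ = F·Dose / Vd = 102.6 / 90.4 = 1.135 mg/L
C = C₀ · e^(−k·t) = 1.135 × e^(−0.01620 × 143)
  = 1.135 × 0.09861 = 0.1119 mg/L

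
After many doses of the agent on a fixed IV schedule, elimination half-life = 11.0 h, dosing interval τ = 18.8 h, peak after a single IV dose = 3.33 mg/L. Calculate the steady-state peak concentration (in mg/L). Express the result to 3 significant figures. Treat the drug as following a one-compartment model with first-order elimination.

k = ln2 / t½ = 0.693147 / 11.0 = 0.06301 h⁻¹
e^(−kτ) = e^(−0.06301 × 18.8) = 0.3059
Accumulation ratio R = 1 / (1 − e^(−kτ)) = 1 / (1 − 0.3059) = 1.441
Steady-state peak = C₀ × R = 3.33 × 1.441 = 4.799 mg/L

4.80 mg/L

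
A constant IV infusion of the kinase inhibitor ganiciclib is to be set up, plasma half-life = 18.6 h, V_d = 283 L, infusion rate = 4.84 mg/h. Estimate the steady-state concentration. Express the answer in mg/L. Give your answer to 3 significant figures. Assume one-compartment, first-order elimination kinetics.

k = ln2 / t½ = 0.693147 / 18.6 = 0.03727 h⁻¹
CL = k × Vd = 0.03727 × 283 = 10.55 L/h
At steady state Css = R₀ / CL = 4.84 / 10.55 = 0.4588 mg/L

0.459 mg/L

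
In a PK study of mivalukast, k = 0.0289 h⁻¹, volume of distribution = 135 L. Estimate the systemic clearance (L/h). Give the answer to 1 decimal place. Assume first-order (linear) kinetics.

3.9 L/h

CL = k × Vd = 0.0289 × 135 = 3.902 L/h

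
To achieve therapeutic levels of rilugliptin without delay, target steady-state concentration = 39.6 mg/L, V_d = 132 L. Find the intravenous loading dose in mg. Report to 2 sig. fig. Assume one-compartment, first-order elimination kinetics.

5200 mg

LD = Css × Vd = 39.6 × 132 = 5227 mg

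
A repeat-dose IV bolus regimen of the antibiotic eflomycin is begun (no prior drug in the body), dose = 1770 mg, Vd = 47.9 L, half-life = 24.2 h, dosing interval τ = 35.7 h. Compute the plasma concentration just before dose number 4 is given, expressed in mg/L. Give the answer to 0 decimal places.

20 mg/L

C₀ per dose = Dose / Vd = 1770 / 47.9 = 36.95 mg/L
k = ln2 / t½ = 0.693147 / 24.2 = 0.02864 h⁻¹
Fraction remaining after one interval: r = e^(−kτ) = e^(−0.02864 × 35.7) = 0.3597
Before dose 4, 3 doses have been given (aged 1τ, 2τ, 3τ).
C_trough = C₀ × (r + r² + … + r^3) = C₀ × r(1−r^3)/(1−r)
        = 36.95 × 0.3597 × (1 − 0.04654) / (1 − 0.3597) = 19.79 mg/L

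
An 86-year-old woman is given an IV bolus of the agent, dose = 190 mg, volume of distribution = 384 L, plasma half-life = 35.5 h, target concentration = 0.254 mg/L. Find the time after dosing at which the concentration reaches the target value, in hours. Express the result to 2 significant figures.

34 h

C₀ = Dose / Vd = 190.0 / 384 = 0.4948 mg/L
k = ln2 / t½ = 0.693147 / 35.5 = 0.01953 h⁻¹
t = ln(C₀ / C) / k = ln(0.4948 / 0.254) / 0.01953
  = ln(1.948) / 0.01953 = 0.6668 / 0.01953 = 34.14 h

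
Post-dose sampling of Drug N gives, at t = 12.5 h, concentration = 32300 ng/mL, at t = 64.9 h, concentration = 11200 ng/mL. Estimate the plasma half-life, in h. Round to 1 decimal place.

34.3 h

k = ln(C₁/C₂) / (t₂ − t₁) = ln(32300/11200) / (64.9 − 12.5)
  = 1.059 / 52.40 = 0.02021 h⁻¹
t½ = ln2 / k = 0.693147 / 0.02021 = 34.30 h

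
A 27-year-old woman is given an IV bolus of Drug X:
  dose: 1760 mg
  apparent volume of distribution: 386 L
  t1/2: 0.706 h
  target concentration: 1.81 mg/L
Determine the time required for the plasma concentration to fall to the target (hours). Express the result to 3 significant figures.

0.941 h

C₀ = Dose / Vd = 1760 / 386 = 4.560 mg/L
k = ln2 / t½ = 0.693147 / 0.706 = 0.9818 h⁻¹
t = ln(C₀ / C) / k = ln(4.560 / 1.81) / 0.9818
  = ln(2.519) / 0.9818 = 0.9239 / 0.9818 = 0.9410 h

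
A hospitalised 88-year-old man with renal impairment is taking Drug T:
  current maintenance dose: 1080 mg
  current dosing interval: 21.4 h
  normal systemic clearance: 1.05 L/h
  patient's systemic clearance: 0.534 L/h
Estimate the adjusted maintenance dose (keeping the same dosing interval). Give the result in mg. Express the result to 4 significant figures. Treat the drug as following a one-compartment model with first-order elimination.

549.3 mg

To keep the same average steady-state level, dosing rate must scale with clearance.
CL ratio = 0.534 / 1.05 = 0.5086
New dose (same interval) = 1080 × 0.5086 = 549.3 mg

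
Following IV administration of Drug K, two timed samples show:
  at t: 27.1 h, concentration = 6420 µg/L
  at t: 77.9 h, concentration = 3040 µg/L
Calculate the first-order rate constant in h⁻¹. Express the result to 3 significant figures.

0.0147 h⁻¹

k = ln(C₁/C₂) / (t₂ − t₁) = ln(6420/3040) / (77.9 − 27.1)
  = 0.7476 / 50.80 = 0.01472 h⁻¹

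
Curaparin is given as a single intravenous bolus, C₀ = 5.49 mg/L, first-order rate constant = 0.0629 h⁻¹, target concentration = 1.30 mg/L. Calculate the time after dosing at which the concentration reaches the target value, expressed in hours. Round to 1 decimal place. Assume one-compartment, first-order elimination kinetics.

t = ln(C₀ / C) / k = ln(5.490 / 1.30) / 0.06290
  = ln(4.223) / 0.06290 = 1.441 / 0.06290 = 22.91 h

22.9 h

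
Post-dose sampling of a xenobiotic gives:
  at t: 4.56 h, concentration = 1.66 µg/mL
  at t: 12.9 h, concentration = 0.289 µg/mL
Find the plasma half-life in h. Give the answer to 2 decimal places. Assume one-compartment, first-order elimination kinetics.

k = ln(C₁/C₂) / (t₂ − t₁) = ln(1.66/0.289) / (12.9 − 4.56)
  = 1.748 / 8.340 = 0.2096 h⁻¹
t½ = ln2 / k = 0.693147 / 0.2096 = 3.307 h

3.31 h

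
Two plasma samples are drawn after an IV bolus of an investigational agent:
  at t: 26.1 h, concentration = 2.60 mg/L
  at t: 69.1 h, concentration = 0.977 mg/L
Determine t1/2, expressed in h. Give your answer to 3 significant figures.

30.5 h

k = ln(C₁/C₂) / (t₂ − t₁) = ln(2.60/0.977) / (69.1 − 26.1)
  = 0.9788 / 43.00 = 0.02276 h⁻¹
t½ = ln2 / k = 0.693147 / 0.02276 = 30.45 h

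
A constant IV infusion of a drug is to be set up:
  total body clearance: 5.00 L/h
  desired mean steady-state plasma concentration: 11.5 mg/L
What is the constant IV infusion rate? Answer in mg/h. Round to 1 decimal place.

57.5 mg/h

At steady state, infusion rate R₀ = Css × CL = 11.5 × 5.000 = 57.50 mg/h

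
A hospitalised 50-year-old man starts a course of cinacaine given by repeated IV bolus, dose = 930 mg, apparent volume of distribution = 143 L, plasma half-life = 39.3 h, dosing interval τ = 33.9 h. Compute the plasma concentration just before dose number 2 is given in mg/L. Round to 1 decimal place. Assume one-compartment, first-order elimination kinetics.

C₀ per dose = Dose / Vd = 930 / 143 = 6.503 mg/L
k = ln2 / t½ = 0.693147 / 39.3 = 0.01764 h⁻¹
Fraction remaining after one interval: r = e^(−kτ) = e^(−0.01764 × 33.9) = 0.5499
Before dose 2, 1 dose has been given (aged 1τ).
C_trough = C₀ × r = 6.503 × 0.5499 = 3.576 mg/L

3.6 mg/L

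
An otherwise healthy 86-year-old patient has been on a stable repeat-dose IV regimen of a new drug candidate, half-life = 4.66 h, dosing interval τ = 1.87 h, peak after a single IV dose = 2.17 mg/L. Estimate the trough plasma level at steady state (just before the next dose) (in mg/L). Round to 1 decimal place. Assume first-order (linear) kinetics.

k = ln2 / t½ = 0.693147 / 4.66 = 0.1487 h⁻¹
e^(−kτ) = e^(−0.1487 × 1.87) = 0.7572
Accumulation ratio R = 1 / (1 − e^(−kτ)) = 1 / (1 − 0.7572) = 4.119
Steady-state trough = C₀ × R × e^(−kτ) = 2.17 × 4.119 × 0.7572 = 6.768 mg/L

6.8 mg/L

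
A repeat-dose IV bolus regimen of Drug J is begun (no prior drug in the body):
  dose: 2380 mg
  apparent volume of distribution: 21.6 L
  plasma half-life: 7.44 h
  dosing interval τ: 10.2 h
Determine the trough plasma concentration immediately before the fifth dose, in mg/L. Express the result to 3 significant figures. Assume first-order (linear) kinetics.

C₀ per dose = Dose / Vd = 2380 / 21.6 = 110.2 mg/L
k = ln2 / t½ = 0.693147 / 7.44 = 0.09316 h⁻¹
Fraction remaining after one interval: r = e^(−kτ) = e^(−0.09316 × 10.2) = 0.3867
Before dose 5, 4 doses have been given (aged 1τ, 2τ, 3τ, 4τ).
C_trough = C₀ × (r + r² + … + r^4) = C₀ × r(1−r^4)/(1−r)
        = 110.2 × 0.3867 × (1 − 0.02236) / (1 − 0.3867) = 67.93 mg/L

67.9 mg/L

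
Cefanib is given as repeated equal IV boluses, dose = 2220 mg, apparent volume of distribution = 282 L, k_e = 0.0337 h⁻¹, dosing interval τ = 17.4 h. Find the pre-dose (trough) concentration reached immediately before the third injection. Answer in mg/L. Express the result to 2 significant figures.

6.8 mg/L

C₀ per dose = Dose / Vd = 2220 / 282 = 7.872 mg/L
Fraction remaining after one interval: r = e^(−kτ) = e^(−0.03370 × 17.4) = 0.5563
Before dose 3, 2 doses have been given (aged 1τ, 2τ).
C_trough = C₀ × (r + r²) = 7.872 × (0.5563 + 0.3095) = 6.816 mg/L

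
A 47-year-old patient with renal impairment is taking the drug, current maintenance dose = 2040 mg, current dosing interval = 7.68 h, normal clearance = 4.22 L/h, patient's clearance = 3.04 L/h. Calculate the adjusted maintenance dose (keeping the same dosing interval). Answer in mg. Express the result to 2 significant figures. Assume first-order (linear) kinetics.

1500 mg

To keep the same average steady-state level, dosing rate must scale with clearance.
CL ratio = 3.04 / 4.22 = 0.7204
New dose (same interval) = 2040 × 0.7204 = 1470 mg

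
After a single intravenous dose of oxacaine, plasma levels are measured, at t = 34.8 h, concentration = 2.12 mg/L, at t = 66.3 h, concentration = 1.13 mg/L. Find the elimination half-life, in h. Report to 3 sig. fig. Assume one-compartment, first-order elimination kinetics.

34.7 h

k = ln(C₁/C₂) / (t₂ − t₁) = ln(2.12/1.13) / (66.3 − 34.8)
  = 0.6292 / 31.50 = 0.01997 h⁻¹
t½ = ln2 / k = 0.693147 / 0.01997 = 34.71 h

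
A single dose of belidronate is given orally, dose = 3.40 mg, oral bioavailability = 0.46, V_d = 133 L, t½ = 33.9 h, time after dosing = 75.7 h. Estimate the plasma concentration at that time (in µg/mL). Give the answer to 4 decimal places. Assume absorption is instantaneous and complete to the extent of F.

Amount reaching circulation = F × Dose = 0.46 × 3.400 = 1.564 mg
C₀ = F·Dose / Vd = 1.564 / 133 = 0.01176 mg/L
k = ln2 / t½ = 0.693147 / 33.9 = 0.02045 h⁻¹
C = C₀ · e^(−k·t) = 0.01176 × e^(−0.02045 × 75.7)
  = 0.01176 × 0.2127 = 0.002501 mg/L
(0.002501 mg/L = 0.002501 µg/mL)

0.0025 µg/mL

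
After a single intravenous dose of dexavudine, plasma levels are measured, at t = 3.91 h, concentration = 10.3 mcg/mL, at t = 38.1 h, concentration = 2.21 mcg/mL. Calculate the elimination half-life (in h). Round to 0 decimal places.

15 h

k = ln(C₁/C₂) / (t₂ − t₁) = ln(10.3/2.21) / (38.1 − 3.91)
  = 1.539 / 34.19 = 0.04501 h⁻¹
t½ = ln2 / k = 0.693147 / 0.04501 = 15.40 h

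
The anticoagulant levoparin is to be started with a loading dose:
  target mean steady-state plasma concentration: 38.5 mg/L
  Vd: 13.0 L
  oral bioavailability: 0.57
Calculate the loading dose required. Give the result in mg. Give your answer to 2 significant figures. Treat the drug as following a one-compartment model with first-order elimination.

LD = Css × Vd / F = 38.5 × 13.0 / 0.57 = 878.1 mg

880 mg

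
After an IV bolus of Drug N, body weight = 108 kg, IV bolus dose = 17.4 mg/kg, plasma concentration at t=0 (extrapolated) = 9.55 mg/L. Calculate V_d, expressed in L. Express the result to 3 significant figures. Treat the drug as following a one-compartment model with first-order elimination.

Dose = 17.4 × 108 = 1879 mg
Vd = Dose / C₀ = 1879 / 9.55 = 196.8 L

197 L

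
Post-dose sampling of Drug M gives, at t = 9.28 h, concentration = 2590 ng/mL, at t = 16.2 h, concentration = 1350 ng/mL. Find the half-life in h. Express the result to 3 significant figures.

k = ln(C₁/C₂) / (t₂ − t₁) = ln(2590/1350) / (16.2 − 9.28)
  = 0.6516 / 6.920 = 0.09416 h⁻¹
t½ = ln2 / k = 0.693147 / 0.09416 = 7.361 h

7.36 h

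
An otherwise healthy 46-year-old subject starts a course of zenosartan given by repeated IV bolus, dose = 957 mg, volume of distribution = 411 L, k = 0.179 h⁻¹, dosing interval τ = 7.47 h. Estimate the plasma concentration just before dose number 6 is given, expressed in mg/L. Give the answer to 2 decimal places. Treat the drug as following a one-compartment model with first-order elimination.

0.83 mg/L

C₀ per dose = Dose / Vd = 957 / 411 = 2.328 mg/L
Fraction remaining after one interval: r = e^(−kτ) = e^(−0.1790 × 7.47) = 0.2626
Before dose 6, 5 doses have been given (aged 1τ, 2τ, 3τ, 4τ, 5τ).
C_trough = C₀ × (r + r² + … + r^5) = C₀ × r(1−r^5)/(1−r)
        = 2.328 × 0.2626 × (1 − 0.001249) / (1 − 0.2626) = 0.8280 mg/L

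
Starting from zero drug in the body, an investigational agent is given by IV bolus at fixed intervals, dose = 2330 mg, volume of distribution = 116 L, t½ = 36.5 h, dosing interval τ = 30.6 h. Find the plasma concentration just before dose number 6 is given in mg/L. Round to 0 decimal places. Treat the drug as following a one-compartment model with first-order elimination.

C₀ per dose = Dose / Vd = 2330 / 116 = 20.09 mg/L
k = ln2 / t½ = 0.693147 / 36.5 = 0.01899 h⁻¹
Fraction remaining after one interval: r = e^(−kτ) = e^(−0.01899 × 30.6) = 0.5593
Before dose 6, 5 doses have been given (aged 1τ, 2τ, 3τ, 4τ, 5τ).
C_trough = C₀ × (r + r² + … + r^5) = C₀ × r(1−r^5)/(1−r)
        = 20.09 × 0.5593 × (1 − 0.05473) / (1 − 0.5593) = 24.10 mg/L

24 mg/L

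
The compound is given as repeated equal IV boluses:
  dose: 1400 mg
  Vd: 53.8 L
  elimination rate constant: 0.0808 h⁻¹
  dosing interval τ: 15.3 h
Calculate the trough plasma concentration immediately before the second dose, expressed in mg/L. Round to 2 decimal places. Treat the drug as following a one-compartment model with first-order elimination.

7.56 mg/L

C₀ per dose = Dose / Vd = 1400 / 53.8 = 26.02 mg/L
Fraction remaining after one interval: r = e^(−kτ) = e^(−0.08080 × 15.3) = 0.2905
Before dose 2, 1 dose has been given (aged 1τ).
C_trough = C₀ × r = 26.02 × 0.2905 = 7.559 mg/L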